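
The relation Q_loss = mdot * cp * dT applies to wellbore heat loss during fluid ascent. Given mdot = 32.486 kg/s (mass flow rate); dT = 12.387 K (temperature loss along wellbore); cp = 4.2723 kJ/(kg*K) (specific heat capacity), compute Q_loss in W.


Q_loss = mdot * cp * dT
Q_loss = 32.486 * 4.2723 * 12.387
Q_loss = 1719.191 kW
Convert: 1719.191 kW * 1000.0 = 1.7192e+06 W
Q_loss = 1.7192e+06 W


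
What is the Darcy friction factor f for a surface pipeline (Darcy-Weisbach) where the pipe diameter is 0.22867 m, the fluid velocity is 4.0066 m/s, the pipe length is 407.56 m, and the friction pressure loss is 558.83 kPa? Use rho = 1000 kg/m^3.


f = dP*1000 / ((L/D)*(rho*vel^2/2))
f = 558.83*1000 / ((407.56/0.22867)*(1000*4.0066^2/2))
f = 0.039064


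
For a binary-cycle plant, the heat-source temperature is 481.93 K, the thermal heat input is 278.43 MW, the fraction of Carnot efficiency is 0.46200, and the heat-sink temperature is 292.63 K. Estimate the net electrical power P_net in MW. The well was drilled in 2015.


Step 1: eta = (1 - Tc/Th)*f = (1 - 292.63/481.93)*0.462 = 0.1814716
Step 2: P_net = eta * Q_in = 0.1814716 * 278.43 = 50.527 MW
P_net = 50.527 MW


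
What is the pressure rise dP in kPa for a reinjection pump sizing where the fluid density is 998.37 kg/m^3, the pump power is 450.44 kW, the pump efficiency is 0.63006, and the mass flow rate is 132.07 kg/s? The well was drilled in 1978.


dP = P_pump * rho * eta / mdot
dP = 450.44 * 998.37 * 0.63006 / 132.07
dP = 2145.4 kPa


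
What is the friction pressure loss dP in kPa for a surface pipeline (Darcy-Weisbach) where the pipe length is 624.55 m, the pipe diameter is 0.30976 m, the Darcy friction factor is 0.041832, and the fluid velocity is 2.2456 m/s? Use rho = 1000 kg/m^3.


dP = f * (L/D) * (rho*vel^2/2) / 1000
dP = 0.041832 * (624.55/0.30976) * (1000*2.2456^2/2) / 1000
dP = 212.66 kPa


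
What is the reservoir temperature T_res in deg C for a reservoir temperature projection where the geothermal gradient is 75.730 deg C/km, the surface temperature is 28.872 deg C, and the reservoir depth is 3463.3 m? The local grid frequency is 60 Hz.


T_res = T_surf + grad * d / 1000
T_res = 28.872 + 75.730 * 3463.3 / 1000
T_res = 291.15 deg C


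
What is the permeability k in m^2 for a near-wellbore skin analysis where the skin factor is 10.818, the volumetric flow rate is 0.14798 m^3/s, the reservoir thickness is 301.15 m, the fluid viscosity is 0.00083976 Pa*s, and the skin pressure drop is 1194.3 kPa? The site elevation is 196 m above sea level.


k = S*q*mu / (2*pi*dP_s*1000*hr)
k = 10.818*0.14798*0.00083976 / (2*pi*1194.3*1000*301.15)
k = 5.9488e-13 m^2


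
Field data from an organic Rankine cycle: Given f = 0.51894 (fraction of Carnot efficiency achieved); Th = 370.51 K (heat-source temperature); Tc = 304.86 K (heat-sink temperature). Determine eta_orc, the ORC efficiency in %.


eta_orc = (1 - Tc/Th) * f * 100
eta_orc = (1 - 304.86/370.51) * 0.51894 * 100
eta_orc = 9.1950 %


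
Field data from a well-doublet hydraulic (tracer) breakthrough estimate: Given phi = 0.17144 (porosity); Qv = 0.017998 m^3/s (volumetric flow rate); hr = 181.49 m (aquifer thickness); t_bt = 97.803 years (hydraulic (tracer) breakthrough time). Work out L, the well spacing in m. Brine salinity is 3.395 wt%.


L = sqrt(t_bt*365.25*86400*3*Qv / (pi*hr*phi))
L = sqrt(97.803*365.25*86400*3*0.017998 / (pi*181.49*0.17144))
L = 1305.7 m


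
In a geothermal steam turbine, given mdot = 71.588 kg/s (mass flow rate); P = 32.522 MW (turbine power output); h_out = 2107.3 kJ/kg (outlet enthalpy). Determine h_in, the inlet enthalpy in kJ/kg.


h_in = h_out + P * 1000 / mdot
h_in = 2107.3 + 32.522 * 1000 / 71.588
h_in = 2561.6 kJ/kg


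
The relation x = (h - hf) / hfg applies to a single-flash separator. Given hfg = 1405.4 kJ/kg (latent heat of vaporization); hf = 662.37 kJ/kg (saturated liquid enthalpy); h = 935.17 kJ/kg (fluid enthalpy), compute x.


x = (h - hf) / hfg
x = (935.17 - 662.37) / 1405.4
x = 0.19411


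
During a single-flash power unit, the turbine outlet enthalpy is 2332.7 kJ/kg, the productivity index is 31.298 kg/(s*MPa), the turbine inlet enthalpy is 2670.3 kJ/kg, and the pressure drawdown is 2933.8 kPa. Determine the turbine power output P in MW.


Step 1: mdot = PI * dP / 1000 = 31.298 * 2933.8 / 1000 = 91.82207 kg/s
Step 2: P = mdot*(h_in - h_out)/1000 = 91.82207*(2670.3 - 2332.7)/1000 = 30.999 MW
P = 30.999 MW


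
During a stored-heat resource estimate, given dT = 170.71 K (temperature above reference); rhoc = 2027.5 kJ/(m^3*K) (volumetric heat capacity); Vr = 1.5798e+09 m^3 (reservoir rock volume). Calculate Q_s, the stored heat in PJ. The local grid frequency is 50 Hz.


Q_s = Vr * rhoc * dT / 1e12
Q_s = 1.5798e+09 * 2027.5 * 170.71 / 1e12
Q_s = 546.79 PJ


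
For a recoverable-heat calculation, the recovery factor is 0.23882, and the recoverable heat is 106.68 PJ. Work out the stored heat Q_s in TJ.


Q_s = Q_rec / RF
Q_s = 106.68 / 0.23882
Q_s = 446.6963 PJ
Convert: 446.6963 PJ * 1000.0 = 4.4670e+05 TJ
Q_s = 4.4670e+05 TJ


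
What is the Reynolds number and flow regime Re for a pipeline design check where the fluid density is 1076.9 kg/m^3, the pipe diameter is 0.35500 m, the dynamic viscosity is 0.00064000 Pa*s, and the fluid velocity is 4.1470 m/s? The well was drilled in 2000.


Step 1: Re = rho*vel*D/mu = 1076.9*4.147*0.355/0.00064 = 2.4772e+06
Step 2: Re = 2.4772e+06 > 4000, so flow is turbulent.
Re = 2.4772e+06 (turbulent)


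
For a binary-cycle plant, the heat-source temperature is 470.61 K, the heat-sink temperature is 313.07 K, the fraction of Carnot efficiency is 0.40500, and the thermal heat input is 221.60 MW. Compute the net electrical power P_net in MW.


Step 1: eta = (1 - Tc/Th)*f = (1 - 313.07/470.61)*0.405 = 0.1355766
Step 2: P_net = eta * Q_in = 0.1355766 * 221.6 = 30.044 MW
P_net = 30.044 MW


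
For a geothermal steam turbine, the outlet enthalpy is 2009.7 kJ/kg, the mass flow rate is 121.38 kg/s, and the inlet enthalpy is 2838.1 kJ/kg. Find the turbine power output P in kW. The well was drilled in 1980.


P = mdot * (h_in - h_out) / 1000
P = 121.38 * (2838.1 - 2009.7) / 1000
P = 100.5512 MW
Convert: 100.5512 MW * 1000.0 = 1.0055e+05 kW
P = 1.0055e+05 kW


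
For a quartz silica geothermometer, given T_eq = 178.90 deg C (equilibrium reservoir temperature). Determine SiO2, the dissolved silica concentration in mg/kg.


SiO2 = 10^(5.19 - 1309/(T_eq + 273.15))
SiO2 = 10^(5.19 - 1309/(178.90 + 273.15))
SiO2 = 196.93 mg/kg


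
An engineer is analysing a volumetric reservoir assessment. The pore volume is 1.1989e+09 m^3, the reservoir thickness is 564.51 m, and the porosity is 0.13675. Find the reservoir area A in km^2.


A = Vp / (1e6 * hr * phi)
A = 1.1989e+09 / (1e6 * 564.51 * 0.13675)
A = 15.530 km^2


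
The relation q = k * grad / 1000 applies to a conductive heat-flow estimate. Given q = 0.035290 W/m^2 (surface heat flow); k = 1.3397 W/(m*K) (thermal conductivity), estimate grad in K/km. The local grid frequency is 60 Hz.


grad = q * 1000 / k
grad = 0.035290 * 1000 / 1.3397
grad = 26.34172 deg C/km
Convert: 26.34172 deg C/km * 1.0 = 26.342 K/km
grad = 26.342 K/km


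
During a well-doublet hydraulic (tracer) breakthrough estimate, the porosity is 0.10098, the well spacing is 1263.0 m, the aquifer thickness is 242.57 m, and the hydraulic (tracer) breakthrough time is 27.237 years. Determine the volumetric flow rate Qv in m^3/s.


Qv = pi*hr*phi*L^2 / (3*t_bt*365.25*86400)
Qv = pi*242.57*0.10098*1263.0^2 / (3*27.237*365.25*86400)
Qv = 0.047604 m^3/s


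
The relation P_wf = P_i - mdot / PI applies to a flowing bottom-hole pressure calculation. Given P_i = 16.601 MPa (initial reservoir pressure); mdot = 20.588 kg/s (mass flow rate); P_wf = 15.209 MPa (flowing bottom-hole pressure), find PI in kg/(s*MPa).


PI = mdot / (P_i - P_wf)
PI = 20.588 / (16.601 - 15.209)
PI = 14.790 kg/(s*MPa)


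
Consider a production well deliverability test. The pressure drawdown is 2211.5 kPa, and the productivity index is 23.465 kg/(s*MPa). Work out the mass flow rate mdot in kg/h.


mdot = PI * dP / 1000
mdot = 23.465 * 2211.5 / 1000
mdot = 51.89285 kg/s
Convert: 51.89285 kg/s * 3600.0 = 1.8681e+05 kg/h
mdot = 1.8681e+05 kg/h


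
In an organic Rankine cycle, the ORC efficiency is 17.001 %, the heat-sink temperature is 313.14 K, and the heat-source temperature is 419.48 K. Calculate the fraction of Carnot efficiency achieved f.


f = (eta_orc/100) / (1 - Tc/Th)
f = (17.001/100) / (1 - 313.14/419.48)
f = 0.67064


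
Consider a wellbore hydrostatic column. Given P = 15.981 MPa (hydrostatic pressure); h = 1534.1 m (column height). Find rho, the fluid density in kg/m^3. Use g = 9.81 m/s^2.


rho = P * 1e6 / (g * h)
rho = 15.981 * 1e6 / (9.81 * 1534.1)
rho = 1061.9 kg/m^3


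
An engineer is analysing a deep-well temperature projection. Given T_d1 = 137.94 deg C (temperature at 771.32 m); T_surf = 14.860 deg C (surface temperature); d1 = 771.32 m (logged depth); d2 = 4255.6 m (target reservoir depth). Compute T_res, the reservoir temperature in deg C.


Step 1: grad = (T_d1 - T_surf)/d1 * 1000 = (137.94 - 14.86)/771.32 * 1000 = 159.5706 deg C/km
Step 2: T_res = T_surf + grad*d2/1000 = 14.86 + 159.5706*4255.6/1000 = 693.93 deg C
T_res = 693.93 deg C


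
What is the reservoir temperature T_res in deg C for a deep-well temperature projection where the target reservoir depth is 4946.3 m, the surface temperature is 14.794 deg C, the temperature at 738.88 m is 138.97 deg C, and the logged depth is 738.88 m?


Step 1: grad = (T_d1 - T_surf)/d1 * 1000 = (138.97 - 14.794)/738.88 * 1000 = 168.0598 deg C/km
Step 2: T_res = T_surf + grad*d2/1000 = 14.794 + 168.0598*4946.3/1000 = 846.07 deg C
T_res = 846.07 deg C


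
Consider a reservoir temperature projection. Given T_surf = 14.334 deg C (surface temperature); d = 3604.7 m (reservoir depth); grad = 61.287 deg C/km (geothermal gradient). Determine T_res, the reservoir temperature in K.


T_res = T_surf + grad * d / 1000
T_res = 14.334 + 61.287 * 3604.7 / 1000
T_res = 235.2552 deg C
Convert to K: 235.2552 + 273.15 = 508.41 K
T_res = 508.41 K


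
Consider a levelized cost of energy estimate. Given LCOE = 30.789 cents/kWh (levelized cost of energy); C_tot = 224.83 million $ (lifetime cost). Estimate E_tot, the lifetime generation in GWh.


E_tot = C_tot / LCOE * 100
E_tot = 224.83 / 30.789 * 100
E_tot = 730.23 GWh


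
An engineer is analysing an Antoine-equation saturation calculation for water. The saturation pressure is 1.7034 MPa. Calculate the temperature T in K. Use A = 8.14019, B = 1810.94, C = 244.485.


T = B / (A - log10(P_sat * 760 / 0.101325)) - C
T = 1810.94 / (8.14019 - log10(1.7034 * 760 / 0.101325)) - 244.485
T = 204.4591 deg C
Convert to K: 204.4591 + 273.15 = 477.61 K
T = 477.61 K


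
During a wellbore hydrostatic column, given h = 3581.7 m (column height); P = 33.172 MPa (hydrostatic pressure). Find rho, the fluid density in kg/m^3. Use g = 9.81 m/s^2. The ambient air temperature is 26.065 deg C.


rho = P * 1e6 / (g * h)
rho = 33.172 * 1e6 / (9.81 * 3581.7)
rho = 944.09 kg/m^3


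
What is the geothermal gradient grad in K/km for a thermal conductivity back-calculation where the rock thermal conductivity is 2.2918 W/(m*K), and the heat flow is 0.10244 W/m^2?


grad = q / k * 1000
grad = 0.10244 / 2.2918 * 1000
grad = 44.69849 deg C/km
Convert: 44.69849 deg C/km * 1.0 = 44.698 K/km
grad = 44.698 K/km


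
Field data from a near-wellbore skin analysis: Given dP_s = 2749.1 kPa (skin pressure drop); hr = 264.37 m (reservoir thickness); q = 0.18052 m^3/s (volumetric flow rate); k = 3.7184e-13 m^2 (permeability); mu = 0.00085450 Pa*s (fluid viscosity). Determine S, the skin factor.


S = dP_s * 1000 * 2*pi*k*hr / (q*mu)
S = 2749.1 * 1000 * 2*pi*3.7184e-13*264.37 / (0.18052*0.00085450)
S = 11.008


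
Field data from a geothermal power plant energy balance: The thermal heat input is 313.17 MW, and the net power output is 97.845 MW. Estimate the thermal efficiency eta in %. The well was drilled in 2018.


eta = W_net / Q_in * 100
eta = 97.845 / 313.17 * 100
eta = 31.243 %


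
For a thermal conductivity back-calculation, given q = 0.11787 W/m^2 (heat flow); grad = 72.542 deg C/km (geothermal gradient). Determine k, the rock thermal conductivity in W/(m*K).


k = q / (grad / 1000)
k = 0.11787 / (72.542 / 1000)
k = 1.6249 W/(m*K)


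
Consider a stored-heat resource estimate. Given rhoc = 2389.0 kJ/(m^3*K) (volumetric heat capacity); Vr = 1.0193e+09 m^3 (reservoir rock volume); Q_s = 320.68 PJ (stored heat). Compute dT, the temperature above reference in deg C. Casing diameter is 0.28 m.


dT = Q_s * 1e12 / (Vr * rhoc)
dT = 320.68 * 1e12 / (1.0193e+09 * 2389.0)
dT = 131.6903 K
Convert (temperature difference, 1 K = 1 deg C): 131.6903 K = 131.6903 deg C
dT = 131.69 deg C


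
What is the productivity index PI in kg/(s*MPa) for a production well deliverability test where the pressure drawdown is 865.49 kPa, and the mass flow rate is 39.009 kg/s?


PI = mdot * 1000 / dP
PI = 39.009 * 1000 / 865.49
PI = 45.072 kg/(s*MPa)


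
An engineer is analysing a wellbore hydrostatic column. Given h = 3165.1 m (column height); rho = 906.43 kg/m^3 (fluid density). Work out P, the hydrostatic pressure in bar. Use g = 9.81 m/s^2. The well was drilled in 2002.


P = rho * g * h / 1e6
P = 906.43 * 9.81 * 3165.1 / 1e6
P = 28.14432 MPa
Convert: 28.14432 MPa * 10.0 = 281.44 bar
P = 281.44 bar


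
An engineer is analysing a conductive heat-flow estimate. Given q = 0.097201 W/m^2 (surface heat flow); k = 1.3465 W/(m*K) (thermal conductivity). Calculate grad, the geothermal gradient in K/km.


grad = q * 1000 / k
grad = 0.097201 * 1000 / 1.3465
grad = 72.18789 deg C/km
Convert: 72.18789 deg C/km * 1.0 = 72.188 K/km
grad = 72.188 K/km


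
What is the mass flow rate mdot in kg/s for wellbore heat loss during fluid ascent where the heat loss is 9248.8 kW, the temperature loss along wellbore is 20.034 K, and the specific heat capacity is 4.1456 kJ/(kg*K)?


mdot = Q_loss / (cp * dT)
mdot = 9248.8 / (4.1456 * 20.034)
mdot = 111.36 kg/s


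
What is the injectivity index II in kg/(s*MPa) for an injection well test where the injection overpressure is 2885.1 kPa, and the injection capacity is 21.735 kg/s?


II = mdot * 1000 / dP
II = 21.735 * 1000 / 2885.1
II = 7.5335 kg/(s*MPa)


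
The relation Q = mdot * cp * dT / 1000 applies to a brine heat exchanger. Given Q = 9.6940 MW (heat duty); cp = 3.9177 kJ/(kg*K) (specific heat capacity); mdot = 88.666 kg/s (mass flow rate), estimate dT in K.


dT = Q * 1000 / (mdot * cp)
dT = 9.6940 * 1000 / (88.666 * 3.9177)
dT = 27.907 K


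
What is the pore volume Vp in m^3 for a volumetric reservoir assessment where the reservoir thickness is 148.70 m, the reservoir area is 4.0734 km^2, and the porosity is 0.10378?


Vp = A * 1e6 * hr * phi
Vp = 4.0734 * 1e6 * 148.70 * 0.10378
Vp = 6.2861e+07 m^3


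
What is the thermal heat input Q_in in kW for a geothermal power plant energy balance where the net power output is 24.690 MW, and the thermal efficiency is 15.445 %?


Q_in = W_net / (eta / 100)
Q_in = 24.690 / (15.445 / 100)
Q_in = 159.8576 MW
Convert: 159.8576 MW * 1000.0 = 1.5986e+05 kW
Q_in = 1.5986e+05 kW


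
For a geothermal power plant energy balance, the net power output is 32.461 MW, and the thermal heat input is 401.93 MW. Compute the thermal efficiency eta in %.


eta = W_net / Q_in * 100
eta = 32.461 / 401.93 * 100
eta = 8.0763 %


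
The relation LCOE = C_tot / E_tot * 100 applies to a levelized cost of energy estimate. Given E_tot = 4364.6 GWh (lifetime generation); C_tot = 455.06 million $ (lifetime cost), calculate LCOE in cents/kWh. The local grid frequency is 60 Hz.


LCOE = C_tot / E_tot * 100
LCOE = 455.06 / 4364.6 * 100
LCOE = 10.426 cents/kWh


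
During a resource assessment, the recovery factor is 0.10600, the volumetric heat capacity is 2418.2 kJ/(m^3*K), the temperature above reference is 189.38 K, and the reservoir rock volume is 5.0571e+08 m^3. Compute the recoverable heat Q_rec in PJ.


Step 1: Q_s = Vr*rhoc*dT/1e12 = 5.0571e+08*2418.2*189.38/1e12 = 231.5943 PJ
Step 2: Q_rec = Q_s * RF = 231.5943 * 0.106 = 24.549 PJ
Q_rec = 24.549 PJ


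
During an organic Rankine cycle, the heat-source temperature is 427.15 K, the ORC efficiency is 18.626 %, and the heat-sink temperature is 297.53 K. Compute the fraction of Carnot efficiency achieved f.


f = (eta_orc/100) / (1 - Tc/Th)
f = (18.626/100) / (1 - 297.53/427.15)
f = 0.61380


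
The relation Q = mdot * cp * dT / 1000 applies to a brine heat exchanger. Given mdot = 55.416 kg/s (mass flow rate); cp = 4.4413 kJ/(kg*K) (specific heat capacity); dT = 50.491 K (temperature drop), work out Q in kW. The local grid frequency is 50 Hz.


Q = mdot * cp * dT / 1000
Q = 55.416 * 4.4413 * 50.491 / 1000
Q = 12.42680 MW
Convert: 12.42680 MW * 1000.0 = 12427 kW
Q = 12427 kW


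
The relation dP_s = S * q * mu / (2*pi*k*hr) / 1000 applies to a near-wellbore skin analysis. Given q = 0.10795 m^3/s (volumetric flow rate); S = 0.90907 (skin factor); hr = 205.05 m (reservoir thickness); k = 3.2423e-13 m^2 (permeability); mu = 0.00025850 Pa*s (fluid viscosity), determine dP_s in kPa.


dP_s = S * q * mu / (2*pi*k*hr) / 1000
dP_s = 0.90907 * 0.10795 * 0.00025850 / (2*pi*3.2423e-13*205.05) / 1000
dP_s = 60.728 kPa


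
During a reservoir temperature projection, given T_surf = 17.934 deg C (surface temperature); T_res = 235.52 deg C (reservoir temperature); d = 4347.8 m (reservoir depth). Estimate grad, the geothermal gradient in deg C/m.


grad = (T_res - T_surf) / d * 1000
grad = (235.52 - 17.934) / 4347.8 * 1000
grad = 50.04508 deg C/km
Convert: 50.04508 deg C/km * 0.001 = 0.050045 deg C/m
grad = 0.050045 deg C/m


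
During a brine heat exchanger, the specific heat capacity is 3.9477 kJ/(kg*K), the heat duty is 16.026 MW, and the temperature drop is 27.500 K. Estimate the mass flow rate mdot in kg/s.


mdot = Q * 1000 / (cp * dT)
mdot = 16.026 * 1000 / (3.9477 * 27.500)
mdot = 147.62 kg/s


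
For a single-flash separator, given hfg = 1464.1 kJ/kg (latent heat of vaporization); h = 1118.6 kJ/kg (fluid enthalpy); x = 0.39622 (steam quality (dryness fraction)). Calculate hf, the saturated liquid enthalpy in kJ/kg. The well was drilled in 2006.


hf = h - x * hfg
hf = 1118.6 - 0.39622 * 1464.1
hf = 538.49 kJ/kg


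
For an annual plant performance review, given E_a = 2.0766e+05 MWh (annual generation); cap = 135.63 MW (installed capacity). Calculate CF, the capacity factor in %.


CF = E_a / (cap * 8760) * 100
CF = 2.0766e+05 / (135.63 * 8760) * 100
CF = 17.478 %


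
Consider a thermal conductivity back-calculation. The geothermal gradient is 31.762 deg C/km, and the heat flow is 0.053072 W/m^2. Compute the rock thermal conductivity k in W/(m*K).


k = q / (grad / 1000)
k = 0.053072 / (31.762 / 1000)
k = 1.6709 W/(m*K)


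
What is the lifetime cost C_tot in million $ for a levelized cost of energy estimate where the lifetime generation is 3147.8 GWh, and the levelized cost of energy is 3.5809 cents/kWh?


C_tot = LCOE / 100 * E_tot
C_tot = 3.5809 / 100 * 3147.8
C_tot = 112.72 million $


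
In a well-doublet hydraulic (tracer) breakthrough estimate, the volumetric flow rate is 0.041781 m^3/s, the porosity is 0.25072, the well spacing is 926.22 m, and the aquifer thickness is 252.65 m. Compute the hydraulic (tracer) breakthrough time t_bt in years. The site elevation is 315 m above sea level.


t_bt = pi * hr * phi * L^2 / (3 * Qv) / (365.25*86400)
t_bt = pi * 252.65 * 0.25072 * 926.22^2 / (3 * 0.041781) / (365.25*86400)
t_bt = 43.160 years


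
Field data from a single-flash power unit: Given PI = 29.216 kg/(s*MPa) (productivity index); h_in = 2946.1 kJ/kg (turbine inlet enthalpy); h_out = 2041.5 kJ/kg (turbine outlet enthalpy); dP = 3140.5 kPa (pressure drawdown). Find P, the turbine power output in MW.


Step 1: mdot = PI * dP / 1000 = 29.216 * 3140.5 / 1000 = 91.75285 kg/s
Step 2: P = mdot*(h_in - h_out)/1000 = 91.75285*(2946.1 - 2041.5)/1000 = 83.000 MW
P = 83.000 MW


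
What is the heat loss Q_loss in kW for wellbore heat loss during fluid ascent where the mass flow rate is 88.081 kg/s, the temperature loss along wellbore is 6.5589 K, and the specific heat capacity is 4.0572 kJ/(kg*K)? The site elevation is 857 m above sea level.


Q_loss = mdot * cp * dT
Q_loss = 88.081 * 4.0572 * 6.5589
Q_loss = 2343.9 kW


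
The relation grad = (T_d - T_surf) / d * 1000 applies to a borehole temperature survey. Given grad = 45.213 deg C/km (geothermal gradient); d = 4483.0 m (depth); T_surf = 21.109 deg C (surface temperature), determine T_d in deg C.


T_d = T_surf + grad * d / 1000
T_d = 21.109 + 45.213 * 4483.0 / 1000
T_d = 223.80 deg C


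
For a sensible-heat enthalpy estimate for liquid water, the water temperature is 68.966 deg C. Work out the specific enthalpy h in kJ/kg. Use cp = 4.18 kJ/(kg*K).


h = cp * T
h = 4.18 * 68.966
h = 288.28 kJ/kg


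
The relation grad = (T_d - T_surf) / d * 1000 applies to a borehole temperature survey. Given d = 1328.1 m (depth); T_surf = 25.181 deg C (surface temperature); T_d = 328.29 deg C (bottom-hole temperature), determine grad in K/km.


grad = (T_d - T_surf) / d * 1000
grad = (328.29 - 25.181) / 1328.1 * 1000
grad = 228.2275 deg C/km
Convert: 228.2275 deg C/km * 1.0 = 228.23 K/km
grad = 228.23 K/km


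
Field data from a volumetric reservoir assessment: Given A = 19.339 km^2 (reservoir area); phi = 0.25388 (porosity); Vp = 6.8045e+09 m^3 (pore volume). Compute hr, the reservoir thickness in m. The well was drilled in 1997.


hr = Vp / (A * 1e6 * phi)
hr = 6.8045e+09 / (19.339 * 1e6 * 0.25388)
hr = 1385.9 m


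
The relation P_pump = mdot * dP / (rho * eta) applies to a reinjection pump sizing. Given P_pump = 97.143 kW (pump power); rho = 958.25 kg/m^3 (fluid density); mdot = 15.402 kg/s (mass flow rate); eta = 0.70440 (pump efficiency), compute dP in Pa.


dP = P_pump * rho * eta / mdot
dP = 97.143 * 958.25 * 0.70440 / 15.402
dP = 4257.283 kPa
Convert: 4257.283 kPa * 1000.0 = 4.2573e+06 Pa
dP = 4.2573e+06 Pa


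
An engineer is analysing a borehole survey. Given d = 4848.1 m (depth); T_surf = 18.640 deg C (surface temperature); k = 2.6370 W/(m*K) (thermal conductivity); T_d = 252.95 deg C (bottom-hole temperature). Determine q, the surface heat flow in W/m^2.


Step 1: grad = (T_d - T_surf)/d * 1000 = (252.95 - 18.64)/4848.1 * 1000 = 48.33027 deg C/km
Step 2: q = k * grad / 1000 = 2.637 * 48.33027 / 1000 = 0.12745 W/m^2
q = 0.12745 W/m^2


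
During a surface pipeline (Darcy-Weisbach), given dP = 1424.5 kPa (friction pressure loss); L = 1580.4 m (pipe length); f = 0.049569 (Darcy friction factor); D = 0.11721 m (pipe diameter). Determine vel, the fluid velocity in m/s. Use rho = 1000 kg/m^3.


vel = sqrt(dP*1000*2*D / (f*L*rho))
vel = sqrt(1424.5*1000*2*0.11721 / (0.049569*1580.4*1000))
vel = 2.0646 m/s


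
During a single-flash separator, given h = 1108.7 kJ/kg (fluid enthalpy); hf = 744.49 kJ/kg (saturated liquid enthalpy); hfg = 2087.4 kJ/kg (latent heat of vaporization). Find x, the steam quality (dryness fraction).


x = (h - hf) / hfg
x = (1108.7 - 744.49) / 2087.4
x = 0.17448


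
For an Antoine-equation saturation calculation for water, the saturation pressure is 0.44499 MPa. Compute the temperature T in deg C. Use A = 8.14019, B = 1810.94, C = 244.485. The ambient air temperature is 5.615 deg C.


T = B / (A - log10(P_sat * 760 / 0.101325)) - C
T = 1810.94 / (8.14019 - log10(0.44499 * 760 / 0.101325)) - 244.485
T = 147.77 deg C


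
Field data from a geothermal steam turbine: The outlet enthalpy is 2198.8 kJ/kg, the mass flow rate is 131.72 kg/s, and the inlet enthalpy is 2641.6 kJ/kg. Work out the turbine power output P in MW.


P = mdot * (h_in - h_out) / 1000
P = 131.72 * (2641.6 - 2198.8) / 1000
P = 58.326 MW


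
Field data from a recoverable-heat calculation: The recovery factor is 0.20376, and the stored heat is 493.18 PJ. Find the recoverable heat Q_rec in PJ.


Q_rec = Q_s * RF
Q_rec = 493.18 * 0.20376
Q_rec = 100.49 PJ


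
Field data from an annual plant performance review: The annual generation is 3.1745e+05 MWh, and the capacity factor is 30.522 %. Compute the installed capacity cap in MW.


cap = E_a / (CF/100 * 8760)
cap = 3.1745e+05 / (30.522/100 * 8760)
cap = 118.73 MW


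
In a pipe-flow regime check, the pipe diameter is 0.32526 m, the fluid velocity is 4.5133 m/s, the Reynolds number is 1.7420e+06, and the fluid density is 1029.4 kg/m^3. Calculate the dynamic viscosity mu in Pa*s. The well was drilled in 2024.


mu = rho * vel * D / Re
mu = 1029.4 * 4.5133 * 0.32526 / 1.7420e+06
mu = 0.00086748 Pa*s


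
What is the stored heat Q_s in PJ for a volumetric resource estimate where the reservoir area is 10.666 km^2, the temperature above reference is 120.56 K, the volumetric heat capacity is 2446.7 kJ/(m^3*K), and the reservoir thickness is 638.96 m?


Step 1: Vr = A*1e6*hr = 10.666*1e6*638.96 = 6.815147e+09 m^3
Step 2: Q_s = Vr*rhoc*dT/1e12 = 6.815147e+09*2446.7*120.56/1e12 = 2010.3 PJ
Q_s = 2010.3 PJ


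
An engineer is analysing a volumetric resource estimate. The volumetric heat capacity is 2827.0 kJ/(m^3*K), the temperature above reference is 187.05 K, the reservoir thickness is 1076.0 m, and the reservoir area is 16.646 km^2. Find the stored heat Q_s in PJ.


Step 1: Vr = A*1e6*hr = 16.646*1e6*1076.0 = 1.791110e+10 m^3
Step 2: Q_s = Vr*rhoc*dT/1e12 = 1.791110e+10*2827.0*187.05/1e12 = 9471.2 PJ
Q_s = 9471.2 PJ


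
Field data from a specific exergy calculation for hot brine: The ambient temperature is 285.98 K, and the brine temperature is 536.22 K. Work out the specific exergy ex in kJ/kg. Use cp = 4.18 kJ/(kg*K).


ex = cp * ((T_b - T_0) - T_0 * ln(T_b/T_0))
ex = 4.18 * ((536.22 - 285.98) - 285.98 * ln(536.22/285.98))
ex = 294.55 kJ/kg


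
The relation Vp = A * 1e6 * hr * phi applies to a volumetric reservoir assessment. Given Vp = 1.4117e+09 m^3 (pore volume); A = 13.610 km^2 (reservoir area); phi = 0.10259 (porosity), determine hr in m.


hr = Vp / (A * 1e6 * phi)
hr = 1.4117e+09 / (13.610 * 1e6 * 0.10259)
hr = 1011.1 m


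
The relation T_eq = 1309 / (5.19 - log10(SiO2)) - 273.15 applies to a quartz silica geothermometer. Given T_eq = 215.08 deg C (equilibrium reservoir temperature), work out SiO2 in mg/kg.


SiO2 = 10^(5.19 - 1309/(T_eq + 273.15))
SiO2 = 10^(5.19 - 1309/(215.08 + 273.15))
SiO2 = 322.77 mg/kg


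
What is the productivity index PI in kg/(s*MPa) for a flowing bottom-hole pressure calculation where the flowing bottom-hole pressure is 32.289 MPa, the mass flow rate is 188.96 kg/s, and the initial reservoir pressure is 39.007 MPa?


PI = mdot / (P_i - P_wf)
PI = 188.96 / (39.007 - 32.289)
PI = 28.127 kg/(s*MPa)


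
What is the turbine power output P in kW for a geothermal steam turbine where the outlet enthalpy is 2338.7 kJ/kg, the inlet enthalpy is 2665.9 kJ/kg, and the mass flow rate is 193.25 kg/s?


P = mdot * (h_in - h_out) / 1000
P = 193.25 * (2665.9 - 2338.7) / 1000
P = 63.23140 MW
Convert: 63.23140 MW * 1000.0 = 63231 kW
P = 63231 kW


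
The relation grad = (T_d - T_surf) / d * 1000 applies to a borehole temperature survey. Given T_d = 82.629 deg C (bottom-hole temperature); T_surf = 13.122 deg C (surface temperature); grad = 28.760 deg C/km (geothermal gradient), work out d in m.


d = (T_d - T_surf) / grad * 1000
d = (82.629 - 13.122) / 28.760 * 1000
d = 2416.8 m


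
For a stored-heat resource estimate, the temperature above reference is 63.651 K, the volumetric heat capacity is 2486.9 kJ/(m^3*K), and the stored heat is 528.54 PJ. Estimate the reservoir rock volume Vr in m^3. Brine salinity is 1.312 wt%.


Vr = Q_s * 1e12 / (rhoc * dT)
Vr = 528.54 * 1e12 / (2486.9 * 63.651)
Vr = 3.3390e+09 m^3


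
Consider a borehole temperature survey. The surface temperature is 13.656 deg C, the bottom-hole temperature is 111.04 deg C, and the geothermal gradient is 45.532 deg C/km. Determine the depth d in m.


d = (T_d - T_surf) / grad * 1000
d = (111.04 - 13.656) / 45.532 * 1000
d = 2138.8 m


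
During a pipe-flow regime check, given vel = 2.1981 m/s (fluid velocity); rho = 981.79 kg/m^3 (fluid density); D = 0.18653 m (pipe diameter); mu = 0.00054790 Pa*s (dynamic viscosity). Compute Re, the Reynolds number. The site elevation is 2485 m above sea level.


Re = rho * vel * D / mu
Re = 981.79 * 2.1981 * 0.18653 / 0.00054790
Re = 7.3471e+05


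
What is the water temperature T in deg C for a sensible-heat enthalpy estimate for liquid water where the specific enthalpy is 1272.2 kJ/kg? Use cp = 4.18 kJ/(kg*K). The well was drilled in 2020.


T = h / cp
T = 1272.2 / 4.18
T = 304.35 deg C


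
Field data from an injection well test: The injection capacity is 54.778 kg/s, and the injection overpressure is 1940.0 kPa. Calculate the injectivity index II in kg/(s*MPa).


II = mdot * 1000 / dP
II = 54.778 * 1000 / 1940.0
II = 28.236 kg/(s*MPa)


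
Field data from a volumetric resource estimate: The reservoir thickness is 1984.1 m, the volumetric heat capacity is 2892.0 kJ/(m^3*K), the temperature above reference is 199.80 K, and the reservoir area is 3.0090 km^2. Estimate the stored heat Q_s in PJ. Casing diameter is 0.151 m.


Step 1: Vr = A*1e6*hr = 3.009*1e6*1984.1 = 5.970157e+09 m^3
Step 2: Q_s = Vr*rhoc*dT/1e12 = 5.970157e+09*2892.0*199.8/1e12 = 3449.7 PJ
Q_s = 3449.7 PJ


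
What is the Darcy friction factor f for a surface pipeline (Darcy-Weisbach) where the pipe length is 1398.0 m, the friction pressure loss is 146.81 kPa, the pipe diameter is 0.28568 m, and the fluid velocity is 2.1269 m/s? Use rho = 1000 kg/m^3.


f = dP*1000 / ((L/D)*(rho*vel^2/2))
f = 146.81*1000 / ((1398.0/0.28568)*(1000*2.1269^2/2))
f = 0.013264


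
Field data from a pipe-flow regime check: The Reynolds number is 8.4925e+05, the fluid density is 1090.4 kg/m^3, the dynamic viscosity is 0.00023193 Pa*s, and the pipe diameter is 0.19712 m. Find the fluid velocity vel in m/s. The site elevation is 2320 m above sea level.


vel = Re * mu / (rho * D)
vel = 8.4925e+05 * 0.00023193 / (1090.4 * 0.19712)
vel = 0.91638 m/s


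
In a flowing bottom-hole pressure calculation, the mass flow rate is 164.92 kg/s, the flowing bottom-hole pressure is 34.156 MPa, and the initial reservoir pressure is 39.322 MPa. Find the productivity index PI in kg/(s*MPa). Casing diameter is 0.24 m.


PI = mdot / (P_i - P_wf)
PI = 164.92 / (39.322 - 34.156)
PI = 31.924 kg/(s*MPa)


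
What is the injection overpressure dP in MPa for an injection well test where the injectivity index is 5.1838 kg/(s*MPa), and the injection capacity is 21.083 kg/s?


dP = mdot * 1000 / II
dP = 21.083 * 1000 / 5.1838
dP = 4067.094 kPa
Convert: 4067.094 kPa * 0.001 = 4.0671 MPa
dP = 4.0671 MPa


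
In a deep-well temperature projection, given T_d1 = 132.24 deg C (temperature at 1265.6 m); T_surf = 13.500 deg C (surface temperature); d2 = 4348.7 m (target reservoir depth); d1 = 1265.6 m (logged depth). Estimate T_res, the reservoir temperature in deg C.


Step 1: grad = (T_d1 - T_surf)/d1 * 1000 = (132.24 - 13.5)/1265.6 * 1000 = 93.82111 deg C/km
Step 2: T_res = T_surf + grad*d2/1000 = 13.5 + 93.82111*4348.7/1000 = 421.50 deg C
T_res = 421.50 deg C


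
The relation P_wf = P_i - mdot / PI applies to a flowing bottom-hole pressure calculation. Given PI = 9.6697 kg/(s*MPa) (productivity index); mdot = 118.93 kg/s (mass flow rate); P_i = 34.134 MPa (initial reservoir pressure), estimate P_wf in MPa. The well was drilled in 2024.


P_wf = P_i - mdot / PI
P_wf = 34.134 - 118.93 / 9.6697
P_wf = 21.835 MPa


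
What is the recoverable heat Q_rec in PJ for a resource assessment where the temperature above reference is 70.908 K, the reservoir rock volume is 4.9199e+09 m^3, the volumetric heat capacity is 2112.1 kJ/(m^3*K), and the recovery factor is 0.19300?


Step 1: Q_s = Vr*rhoc*dT/1e12 = 4.9199e+09*2112.1*70.908/1e12 = 736.8278 PJ
Step 2: Q_rec = Q_s * RF = 736.8278 * 0.193 = 142.21 PJ
Q_rec = 142.21 PJ


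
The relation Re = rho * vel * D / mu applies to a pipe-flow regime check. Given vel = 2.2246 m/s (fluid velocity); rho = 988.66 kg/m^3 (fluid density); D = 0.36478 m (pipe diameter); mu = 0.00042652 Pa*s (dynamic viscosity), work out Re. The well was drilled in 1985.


Re = rho * vel * D / mu
Re = 988.66 * 2.2246 * 0.36478 / 0.00042652
Re = 1.8810e+06


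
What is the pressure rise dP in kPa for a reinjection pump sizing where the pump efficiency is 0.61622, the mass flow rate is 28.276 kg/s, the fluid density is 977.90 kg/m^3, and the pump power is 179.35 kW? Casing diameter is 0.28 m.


dP = P_pump * rho * eta / mdot
dP = 179.35 * 977.90 * 0.61622 / 28.276
dP = 3822.2 kPa


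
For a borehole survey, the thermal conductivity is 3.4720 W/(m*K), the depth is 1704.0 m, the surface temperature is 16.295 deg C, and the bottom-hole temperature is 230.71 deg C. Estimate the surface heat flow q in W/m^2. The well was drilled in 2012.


Step 1: grad = (T_d - T_surf)/d * 1000 = (230.71 - 16.295)/1704.0 * 1000 = 125.8304 deg C/km
Step 2: q = k * grad / 1000 = 3.472 * 125.8304 / 1000 = 0.43688 W/m^2
q = 0.43688 W/m^2


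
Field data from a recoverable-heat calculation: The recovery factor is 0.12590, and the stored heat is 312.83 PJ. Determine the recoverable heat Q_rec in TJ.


Q_rec = Q_s * RF
Q_rec = 312.83 * 0.12590
Q_rec = 39.38530 PJ
Convert: 39.38530 PJ * 1000.0 = 39385 TJ
Q_rec = 39385 TJ


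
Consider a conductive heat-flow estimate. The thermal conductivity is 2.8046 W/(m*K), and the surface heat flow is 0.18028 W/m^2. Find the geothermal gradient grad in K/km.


grad = q * 1000 / k
grad = 0.18028 * 1000 / 2.8046
grad = 64.28011 deg C/km
Convert: 64.28011 deg C/km * 1.0 = 64.280 K/km
grad = 64.280 K/km


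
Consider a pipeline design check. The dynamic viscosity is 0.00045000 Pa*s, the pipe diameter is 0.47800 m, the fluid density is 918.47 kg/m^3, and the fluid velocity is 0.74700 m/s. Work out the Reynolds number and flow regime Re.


Step 1: Re = rho*vel*D/mu = 918.47*0.747*0.478/0.00045 = 7.2879e+05
Step 2: Re = 7.2879e+05 > 4000, so flow is turbulent.
Re = 7.2879e+05 (turbulent)


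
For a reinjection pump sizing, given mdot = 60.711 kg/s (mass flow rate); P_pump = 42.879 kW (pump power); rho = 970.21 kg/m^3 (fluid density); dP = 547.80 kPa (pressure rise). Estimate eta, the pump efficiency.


eta = mdot * dP / (rho * P_pump)
eta = 60.711 * 547.80 / (970.21 * 42.879)
eta = 0.79943


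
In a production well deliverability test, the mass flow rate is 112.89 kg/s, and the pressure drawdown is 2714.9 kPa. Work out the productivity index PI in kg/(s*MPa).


PI = mdot * 1000 / dP
PI = 112.89 * 1000 / 2714.9
PI = 41.582 kg/(s*MPa)


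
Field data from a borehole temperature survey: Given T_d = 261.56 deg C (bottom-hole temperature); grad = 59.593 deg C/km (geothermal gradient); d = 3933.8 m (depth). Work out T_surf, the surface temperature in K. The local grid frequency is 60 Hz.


T_surf = T_d - grad * d / 1000
T_surf = 261.56 - 59.593 * 3933.8 / 1000
T_surf = 27.13306 deg C
Convert to K: 27.13306 + 273.15 = 300.28 K
T_surf = 300.28 K


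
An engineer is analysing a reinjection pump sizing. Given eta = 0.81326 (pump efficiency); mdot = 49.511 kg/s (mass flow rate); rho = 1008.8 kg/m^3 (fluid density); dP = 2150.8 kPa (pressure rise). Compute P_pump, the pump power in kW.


P_pump = mdot * dP / (rho * eta)
P_pump = 49.511 * 2150.8 / (1008.8 * 0.81326)
P_pump = 129.80 kW


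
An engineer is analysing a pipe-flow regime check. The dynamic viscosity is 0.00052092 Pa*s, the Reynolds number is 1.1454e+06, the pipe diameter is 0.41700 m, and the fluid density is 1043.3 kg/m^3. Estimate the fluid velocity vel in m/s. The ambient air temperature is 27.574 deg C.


vel = Re * mu / (rho * D)
vel = 1.1454e+06 * 0.00052092 / (1043.3 * 0.41700)
vel = 1.3715 m/s


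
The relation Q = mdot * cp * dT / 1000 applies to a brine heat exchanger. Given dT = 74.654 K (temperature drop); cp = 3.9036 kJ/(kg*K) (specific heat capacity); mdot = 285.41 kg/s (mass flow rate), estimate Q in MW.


Q = mdot * cp * dT / 1000
Q = 285.41 * 3.9036 * 74.654 / 1000
Q = 83.174 MW


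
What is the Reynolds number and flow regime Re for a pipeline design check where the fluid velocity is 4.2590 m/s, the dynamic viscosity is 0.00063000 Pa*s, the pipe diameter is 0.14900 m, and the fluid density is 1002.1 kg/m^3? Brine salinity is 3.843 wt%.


Step 1: Re = rho*vel*D/mu = 1002.1*4.259*0.149/0.00063 = 1.0094e+06
Step 2: Re = 1.0094e+06 > 4000, so flow is turbulent.
Re = 1.0094e+06 (turbulent)


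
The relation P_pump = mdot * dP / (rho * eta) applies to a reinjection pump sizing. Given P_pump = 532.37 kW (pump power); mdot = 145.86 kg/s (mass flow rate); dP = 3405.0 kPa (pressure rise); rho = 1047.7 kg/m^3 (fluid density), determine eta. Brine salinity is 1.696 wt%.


eta = mdot * dP / (rho * P_pump)
eta = 145.86 * 3405.0 / (1047.7 * 532.37)
eta = 0.89044


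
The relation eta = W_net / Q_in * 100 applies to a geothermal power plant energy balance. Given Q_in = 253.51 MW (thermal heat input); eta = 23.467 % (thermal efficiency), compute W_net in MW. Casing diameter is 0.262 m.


W_net = eta / 100 * Q_in
W_net = 23.467 / 100 * 253.51
W_net = 59.491 MW


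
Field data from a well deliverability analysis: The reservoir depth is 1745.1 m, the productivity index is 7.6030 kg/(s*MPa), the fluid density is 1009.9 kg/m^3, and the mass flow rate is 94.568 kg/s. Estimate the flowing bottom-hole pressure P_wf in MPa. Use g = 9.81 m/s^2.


Step 1: P_i = rho*g*h/1e6 = 1009.9*9.81*1745.1/1e6 = 17.28891 MPa
Step 2: P_wf = P_i - mdot/PI = 17.28891 - 94.568/7.603 = 4.8507 MPa
P_wf = 4.8507 MPa


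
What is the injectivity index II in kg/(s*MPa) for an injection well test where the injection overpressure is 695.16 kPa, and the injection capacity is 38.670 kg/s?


II = mdot * 1000 / dP
II = 38.670 * 1000 / 695.16
II = 55.627 kg/(s*MPa)


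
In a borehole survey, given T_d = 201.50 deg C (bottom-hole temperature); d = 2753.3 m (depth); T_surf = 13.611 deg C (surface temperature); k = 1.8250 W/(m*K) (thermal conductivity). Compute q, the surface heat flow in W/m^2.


Step 1: grad = (T_d - T_surf)/d * 1000 = (201.5 - 13.611)/2753.3 * 1000 = 68.24138 deg C/km
Step 2: q = k * grad / 1000 = 1.825 * 68.24138 / 1000 = 0.12454 W/m^2
q = 0.12454 W/m^2


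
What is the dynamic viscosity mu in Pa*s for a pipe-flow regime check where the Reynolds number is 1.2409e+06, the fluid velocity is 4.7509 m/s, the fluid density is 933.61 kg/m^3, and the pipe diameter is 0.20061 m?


mu = rho * vel * D / Re
mu = 933.61 * 4.7509 * 0.20061 / 1.2409e+06
mu = 0.00071706 Pa*s


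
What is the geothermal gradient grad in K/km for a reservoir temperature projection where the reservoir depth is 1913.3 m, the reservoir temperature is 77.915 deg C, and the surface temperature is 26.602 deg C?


grad = (T_res - T_surf) / d * 1000
grad = (77.915 - 26.602) / 1913.3 * 1000
grad = 26.81911 deg C/km
Convert: 26.81911 deg C/km * 1.0 = 26.819 K/km
grad = 26.819 K/km


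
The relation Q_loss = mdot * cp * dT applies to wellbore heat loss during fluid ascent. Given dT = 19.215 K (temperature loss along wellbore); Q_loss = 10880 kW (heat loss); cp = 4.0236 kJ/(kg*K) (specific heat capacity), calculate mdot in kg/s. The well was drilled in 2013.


mdot = Q_loss / (cp * dT)
mdot = 10880 / (4.0236 * 19.215)
mdot = 140.73 kg/s


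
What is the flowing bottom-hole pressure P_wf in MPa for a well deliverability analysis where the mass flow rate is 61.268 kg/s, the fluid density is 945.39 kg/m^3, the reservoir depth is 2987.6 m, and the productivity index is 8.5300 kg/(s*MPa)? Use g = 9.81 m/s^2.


Step 1: P_i = rho*g*h/1e6 = 945.39*9.81*2987.6/1e6 = 27.70783 MPa
Step 2: P_wf = P_i - mdot/PI = 27.70783 - 61.268/8.53 = 20.525 MPa
P_wf = 20.525 MPa
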